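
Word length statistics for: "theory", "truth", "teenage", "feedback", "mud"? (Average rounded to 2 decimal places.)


Lengths: "theory"=6, "truth"=5, "teenage"=7, "feedback"=8, "mud"=3
Sum = 29, Count = 5
Average = 29/5 = 5.80
= avg=5.80, min=3, max=8


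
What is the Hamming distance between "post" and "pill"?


Comparing character by character (same length = 4):
  Pos 0: 'p' vs 'p' =
  Pos 1: 'o' vs 'i' !=
  Pos 2: 's' vs 'l' !=
  Pos 3: 't' vs 'l' !=
Hamming distance = 3


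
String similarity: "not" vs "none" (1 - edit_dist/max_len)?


Word 1: "not" (length 3)
Word 2: "none" (length 4)
One optimal edit sequence:
  1. keep 'n'
  2. keep 'o'
  3. insert 'n'  (+1)
  4. substitute 't' -> 'e'  (+1)
Edit distance = 2
Max length = max(3, 4) = 4
Similarity = 1 - 2/4
= 0.5000


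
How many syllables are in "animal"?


Word: "animal"
Syllable breakdown: an | i | mal
Counting: 3 parts
= 3 syllables


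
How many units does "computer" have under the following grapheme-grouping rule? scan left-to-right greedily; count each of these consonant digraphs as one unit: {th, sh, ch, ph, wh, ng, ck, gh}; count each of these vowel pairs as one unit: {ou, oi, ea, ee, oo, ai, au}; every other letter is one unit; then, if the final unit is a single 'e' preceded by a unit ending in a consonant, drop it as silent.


Word: "computer" (8 letters)
Left-to-right scan:
  [1] 'c' (letter)
  [2] 'o' (letter)
  [3] 'm' (letter)
  [4] 'p' (letter)
  [5] 'u' (letter)
  [6] 't' (letter)
  [7] 'e' (letter)
  [8] 'r' (letter)
Units from scan: 8
Sound units = 8 units


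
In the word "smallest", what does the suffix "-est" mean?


Suffix: -est
Example: smallest = small + -est
Meaning = most


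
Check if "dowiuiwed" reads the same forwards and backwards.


Word: "dowiuiwed"
Reversed: "dewiuiwod"
Forward == Backward? dowiuiwed != dewiuiwod
Palindrome = No


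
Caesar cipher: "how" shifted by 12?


Word: "how"
Shift: 12
Each letter → (letter + shift) mod 26:
  'h' (7) + 12 = 19 → 't'
  'o' (14) + 12 = 0 → 'a'
  'w' (22) + 12 = 8 → 'i'
Result = "tai"


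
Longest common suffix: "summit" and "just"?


Word 1: "summit"
Word 2: "just"
Comparing from end:
  Pos -1: 't' == 't'
  Pos -2: 'i' != 's' (stop)
LCS = "t" (length 1)


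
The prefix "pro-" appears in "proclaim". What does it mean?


Prefix: pro-
Example: proclaim = pro- + claim
Meaning = forward / in favor of


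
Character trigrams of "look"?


Word: "look" (length 4)
Number of trigrams = 4 - 3 + 1 = 2
  Position 0: "loo"
  Position 1: "ook"
Trigrams = "loo", "ook"


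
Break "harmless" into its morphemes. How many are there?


Word: "harmless"
Morphemes: harm / -less
Each morpheme carries meaning
= 2 morphemes


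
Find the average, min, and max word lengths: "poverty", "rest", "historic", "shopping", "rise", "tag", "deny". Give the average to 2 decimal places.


Lengths: "poverty"=7, "rest"=4, "historic"=8, "shopping"=8, "rise"=4, "tag"=3, "deny"=4
Sum = 38, Count = 7
Average = 38/7 = 5.43
= avg=5.43, min=3, max=8


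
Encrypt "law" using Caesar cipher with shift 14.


Word: "law"
Shift: 14
Each letter → (letter + shift) mod 26:
  'l' (11) + 14 = 25 → 'z'
  'a' (0) + 14 = 14 → 'o'
  'w' (22) + 14 = 10 → 'k'
Result = "zok"


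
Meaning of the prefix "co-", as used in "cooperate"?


Prefix: co-
As in: cooperate -> co- + operate
Meaning = together


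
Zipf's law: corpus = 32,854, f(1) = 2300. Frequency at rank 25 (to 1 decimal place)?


Zipf's law: f(r) = f(1) / r
f(1) = 2300
f(25) = 2300 / 25
= 92.0 occurrences


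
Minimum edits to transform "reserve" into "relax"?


Word 1: "reserve" (length 7)
Word 2: "relax" (length 5)
One optimal edit sequence (insert/delete/substitute each cost 1):
  1. keep 'r'
  2. delete 'e'  (+1)
  3. delete 's'  (+1)
  4. keep 'e'
  5. substitute 'r' -> 'l'  (+1)
  6. substitute 'v' -> 'a'  (+1)
  7. substitute 'e' -> 'x'  (+1)
Total edit operations: 5
Edit distance = 5


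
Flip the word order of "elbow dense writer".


Original: "elbow dense writer"
Words (1..n): elbow | dense | writer
Reversed (n..1): writer | dense | elbow
Result = "writer dense elbow"


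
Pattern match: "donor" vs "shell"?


Pattern of "donor": [0, 1, 2, 1, 3]
Pattern of "shell": [0, 1, 2, 3, 3]
Patterns do not match
Same pattern = No


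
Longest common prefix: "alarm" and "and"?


Word 1: "alarm"
Word 2: "and"
Comparing from start:
  Pos 0: 'a' == 'a'
  Pos 1: 'l' != 'n' (stop)
LCP = "a" (length 1)


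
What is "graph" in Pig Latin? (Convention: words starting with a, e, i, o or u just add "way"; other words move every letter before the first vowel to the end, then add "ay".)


Word: "graph"
Starts with consonant(s) → move to end, add 'ay'
Consonant cluster: "gr"
Pig Latin = "aphgray"


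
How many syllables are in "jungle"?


Word: "jungle"
Syllable breakdown: jun / gle
Counting: 2 parts
= 2 syllables


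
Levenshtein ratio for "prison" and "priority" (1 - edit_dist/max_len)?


Word 1: "prison" (length 6)
Word 2: "priority" (length 8)
One optimal edit sequence:
  1. keep 'p'
  2. keep 'r'
  3. keep 'i'
  4. insert 'o'  (+1)
  5. insert 'r'  (+1)
  6. substitute 's' -> 'i'  (+1)
  7. substitute 'o' -> 't'  (+1)
  8. substitute 'n' -> 'y'  (+1)
Edit distance = 5
Max length = max(6, 8) = 8
Similarity = 1 - 5/8
= 0.3750


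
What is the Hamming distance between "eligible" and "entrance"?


Comparing character by character (same length = 8):
  Pos 0: 'e' vs 'e' =
  Pos 1: 'l' vs 'n' !=
  Pos 2: 'i' vs 't' !=
  Pos 3: 'g' vs 'r' !=
  Pos 4: 'i' vs 'a' !=
  Pos 5: 'b' vs 'n' !=
  Pos 6: 'l' vs 'c' !=
  Pos 7: 'e' vs 'e' =
Hamming distance = 6


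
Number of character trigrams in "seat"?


Word: "seat" (length 4)
Number of 3-grams = length - 3 + 1 = 4 - 3 + 1
= 2


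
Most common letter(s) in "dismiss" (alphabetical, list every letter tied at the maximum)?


Word: "dismiss"
Letter counts:
  'd': 1
  'i': 2
  'm': 1
  's': 3
Maximum count = 3
Most frequent = 's' (3 times each)


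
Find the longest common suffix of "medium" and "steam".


Word 1: "medium"
Word 2: "steam"
Comparing from end:
  Pos -1: 'm' == 'm'
  Pos -2: 'u' != 'a' (stop)
LCS = "m" (length 1)


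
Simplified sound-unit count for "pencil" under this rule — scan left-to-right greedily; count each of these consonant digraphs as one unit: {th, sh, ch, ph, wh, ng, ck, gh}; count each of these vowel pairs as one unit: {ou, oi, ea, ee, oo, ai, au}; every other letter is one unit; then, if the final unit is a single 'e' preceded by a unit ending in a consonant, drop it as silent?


Word: "pencil" (6 letters)
Left-to-right scan:
  [1] 'p' (letter)
  [2] 'e' (letter)
  [3] 'n' (letter)
  [4] 'c' (letter)
  [5] 'i' (letter)
  [6] 'l' (letter)
Units from scan: 6
Sound units = 6 units


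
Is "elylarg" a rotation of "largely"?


Word: "largely", Candidate: "elylarg"
Method: check if candidate is substring of word+word
"largelylargely" contains "elylarg"? Yes
Is rotation = Yes


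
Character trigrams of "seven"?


Word: "seven" (length 5)
Number of trigrams = 5 - 3 + 1 = 3
  Position 0: "sev"
  Position 1: "eve"
  Position 2: "ven"
Trigrams = "sev", "eve", "ven"


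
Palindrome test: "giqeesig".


Word: "giqeesig"
Reversed: "giseeqig"
Forward == Backward? giqeesig != giseeqig
Palindrome = No


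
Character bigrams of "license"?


Word: "license" (length 7)
Number of bigrams = 7 - 2 + 1 = 6
  Position 0: "li"
  Position 1: "ic"
  Position 2: "ce"
  Position 3: "en"
  Position 4: "ns"
  Position 5: "se"
Bigrams = "li", "ic", "ce", "en", "ns", "se"


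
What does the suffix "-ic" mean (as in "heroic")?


Suffix: -ic
As in: heroic -> hero + -ic
Meaning = relating to


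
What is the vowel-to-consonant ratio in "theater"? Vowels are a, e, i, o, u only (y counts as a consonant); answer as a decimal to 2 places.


Word: "theater"
Vowels (a,e,i,o,u): 3
Consonants: 4
Ratio = 3/4
= 0.75


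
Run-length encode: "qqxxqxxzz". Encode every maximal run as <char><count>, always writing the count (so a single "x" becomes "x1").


String: "qqxxqxxzz"
Scanning for consecutive runs:
  'q' x 2
  'x' x 2
  'q' x 1
  'x' x 2
  'z' x 2
RLE = "q2x2q1x2z2"


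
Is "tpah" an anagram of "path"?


Word 1: "path" → sorted: ahpt
Word 2: "tpah" → sorted: ahpt
Same letters? ahpt == ahpt
Anagram = Yes


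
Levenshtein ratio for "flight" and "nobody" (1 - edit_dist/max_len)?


Word 1: "flight" (length 6)
Word 2: "nobody" (length 6)
One optimal edit sequence:
  1. substitute 'f' -> 'n'  (+1)
  2. substitute 'l' -> 'o'  (+1)
  3. substitute 'i' -> 'b'  (+1)
  4. substitute 'g' -> 'o'  (+1)
  5. substitute 'h' -> 'd'  (+1)
  6. substitute 't' -> 'y'  (+1)
Edit distance = 6
Max length = max(6, 6) = 6
Similarity = 1 - 6/6
= 0.0000


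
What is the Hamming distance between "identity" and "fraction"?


Comparing character by character (same length = 8):
  Pos 0: 'i' vs 'f' !=
  Pos 1: 'd' vs 'r' !=
  Pos 2: 'e' vs 'a' !=
  Pos 3: 'n' vs 'c' !=
  Pos 4: 't' vs 't' =
  Pos 5: 'i' vs 'i' =
  Pos 6: 't' vs 'o' !=
  Pos 7: 'y' vs 'n' !=
Hamming distance = 6


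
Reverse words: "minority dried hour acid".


Original: "minority dried hour acid"
Words (1..n): minority | dried | hour | acid
Reversed (n..1): acid | hour | dried | minority
Result = "acid hour dried minority"


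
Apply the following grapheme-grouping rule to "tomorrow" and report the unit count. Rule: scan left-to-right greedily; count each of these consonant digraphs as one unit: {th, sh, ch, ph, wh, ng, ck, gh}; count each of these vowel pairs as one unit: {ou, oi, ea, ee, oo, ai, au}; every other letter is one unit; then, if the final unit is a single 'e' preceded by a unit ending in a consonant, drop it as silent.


Word: "tomorrow" (8 letters)
Left-to-right scan:
  (1) 't' (letter)
  (2) 'o' (letter)
  (3) 'm' (letter)
  (4) 'o' (letter)
  (5) 'r' (letter)
  (6) 'r' (letter)
  (7) 'o' (letter)
  (8) 'w' (letter)
Units from scan: 8
Sound units = 8 units


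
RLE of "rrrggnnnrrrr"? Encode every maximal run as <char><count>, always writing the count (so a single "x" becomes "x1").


String: "rrrggnnnrrrr"
Scanning for consecutive runs:
  'r' x 3
  'g' x 2
  'n' x 3
  'r' x 4
RLE = "r3g2n3r4"


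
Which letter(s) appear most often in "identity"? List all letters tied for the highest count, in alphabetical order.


Word: "identity"
Letter counts:
  'd': 1
  'e': 1
  'i': 2
  'n': 1
  't': 2
  'y': 1
Maximum count = 2
Most frequent = 'i', 't' (2 times each)


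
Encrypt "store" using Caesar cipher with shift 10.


Word: "store"
Shift: 10
Each letter → (letter + shift) mod 26:
  's' (18) + 10 = 2 → 'c'
  't' (19) + 10 = 3 → 'd'
  'o' (14) + 10 = 24 → 'y'
  'r' (17) + 10 = 1 → 'b'
  'e' (4) + 10 = 14 → 'o'
Result = "cdybo"


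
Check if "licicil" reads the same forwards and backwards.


Word: "licicil"
Reversed: "licicil"
Forward == Backward? licicil == licicil
Palindrome = Yes


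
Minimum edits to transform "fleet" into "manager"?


Word 1: "fleet" (length 5)
Word 2: "manager" (length 7)
One optimal edit sequence (insert/delete/substitute each cost 1):
  1. insert 'm'  (+1)
  2. insert 'a'  (+1)
  3. substitute 'f' -> 'n'  (+1)
  4. substitute 'l' -> 'a'  (+1)
  5. substitute 'e' -> 'g'  (+1)
  6. keep 'e'
  7. substitute 't' -> 'r'  (+1)
Total edit operations: 6
Edit distance = 6


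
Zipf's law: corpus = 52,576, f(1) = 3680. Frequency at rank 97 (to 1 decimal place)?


Zipf's law: f(r) = f(1) / r
f(1) = 3680
f(97) = 3680 / 97
= 37.9 occurrences


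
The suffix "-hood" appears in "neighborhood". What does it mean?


Suffix: -hood
As in: neighborhood -> neighbor + -hood
Meaning = state / condition


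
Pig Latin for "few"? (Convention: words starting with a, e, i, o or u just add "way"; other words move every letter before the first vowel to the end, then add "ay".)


Word: "few"
Starts with consonant(s) → move to end, add 'ay'
Consonant cluster: "f"
Pig Latin = "ewfay"


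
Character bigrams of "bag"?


Word: "bag" (length 3)
Number of bigrams = 3 - 2 + 1 = 2
  Position 0: "ba"
  Position 1: "ag"
Bigrams = "ba", "ag"


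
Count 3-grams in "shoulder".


Word: "shoulder" (length 8)
Number of 3-grams = length - 3 + 1 = 8 - 3 + 1
= 6


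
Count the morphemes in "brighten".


Word: "brighten"
Morphemes: bright + -en
Each morpheme carries meaning
= 2 morphemes


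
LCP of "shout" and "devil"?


Word 1: "shout"
Word 2: "devil"
Comparing from start:
  Pos 0: 's' != 'd' (stop)
LCP = "" (length 0)


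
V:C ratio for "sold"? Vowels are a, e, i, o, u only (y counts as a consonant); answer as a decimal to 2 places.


Word: "sold"
Vowels (a,e,i,o,u): 1
Consonants: 3
Ratio = 1/3
= 0.33


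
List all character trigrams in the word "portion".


Word: "portion" (length 7)
Number of trigrams = 7 - 3 + 1 = 5
  Position 0: "por"
  Position 1: "ort"
  Position 2: "rti"
  Position 3: "tio"
  Position 4: "ion"
Trigrams = "por", "ort", "rti", "tio", "ion"


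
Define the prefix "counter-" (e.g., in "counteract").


Prefix: counter-
As in: counteract -> counter- + act
Meaning = against / opposite


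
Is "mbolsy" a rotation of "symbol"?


Word: "symbol", Candidate: "mbolsy"
Method: check if candidate is substring of word+word
"symbolsymbol" contains "mbolsy"? Yes
Is rotation = Yes


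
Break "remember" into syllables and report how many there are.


Word: "remember"
Syllable breakdown: re | mem | ber
Counting: 3 parts
= 3 syllables


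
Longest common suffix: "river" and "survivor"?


Word 1: "river"
Word 2: "survivor"
Comparing from end:
  Pos -1: 'r' == 'r'
  Pos -2: 'e' != 'o' (stop)
LCS = "r" (length 1)


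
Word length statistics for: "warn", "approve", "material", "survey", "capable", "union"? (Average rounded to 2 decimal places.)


Lengths: "warn"=4, "approve"=7, "material"=8, "survey"=6, "capable"=7, "union"=5
Sum = 37, Count = 6
Average = 37/6 = 6.17
= avg=6.17, min=4, max=8


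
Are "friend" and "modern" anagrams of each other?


Word 1: "friend" → sorted: definr
Word 2: "modern" → sorted: demnor
Same letters? definr != demnor
Anagram = No


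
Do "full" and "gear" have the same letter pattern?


Pattern of "full": [0, 1, 2, 2]
Pattern of "gear": [0, 1, 2, 3]
Patterns do not match
Same pattern = No


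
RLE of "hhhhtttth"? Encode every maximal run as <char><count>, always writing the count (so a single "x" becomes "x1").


String: "hhhhtttth"
Scanning for consecutive runs:
  'h' x 4
  't' x 4
  'h' x 1
RLE = "h4t4h1"


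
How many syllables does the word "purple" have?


Word: "purple"
Syllable breakdown: pur-ple
Counting: 2 parts
= 2 syllables


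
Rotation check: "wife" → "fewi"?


Word: "wife", Candidate: "fewi"
Method: check if candidate is substring of word+word
"wifewife" contains "fewi"? Yes
Is rotation = Yes


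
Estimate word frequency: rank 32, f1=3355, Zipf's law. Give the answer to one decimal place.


Zipf's law: f(r) = f(1) / r
f(1) = 3355
f(32) = 3355 / 32
= 104.8 occurrences


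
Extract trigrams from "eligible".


Word: "eligible" (length 8)
Number of trigrams = 8 - 3 + 1 = 6
  Position 0: "eli"
  Position 1: "lig"
  Position 2: "igi"
  Position 3: "gib"
  Position 4: "ibl"
  Position 5: "ble"
Trigrams = "eli", "lig", "igi", "gib", "ibl", "ble"


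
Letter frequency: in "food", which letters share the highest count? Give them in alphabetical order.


Word: "food"
Letter counts:
  'd': 1
  'f': 1
  'o': 2
Maximum count = 2
Most frequent = 'o' (2 times each)


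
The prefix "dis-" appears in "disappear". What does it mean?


Prefix: dis-
Example: disappear = dis- + appear
Meaning = not / opposite


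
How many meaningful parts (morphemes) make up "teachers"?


Word: "teachers"
Morphemes: teach | -er | -s
Each morpheme carries meaning
= 3 morphemes


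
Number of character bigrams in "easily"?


Word: "easily" (length 6)
Number of 2-grams = length - 2 + 1 = 6 - 2 + 1
= 5


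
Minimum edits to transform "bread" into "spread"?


Word 1: "bread" (length 5)
Word 2: "spread" (length 6)
One optimal edit sequence (insert/delete/substitute each cost 1):
  1. insert 's'  (+1)
  2. substitute 'b' -> 'p'  (+1)
  3. keep 'r'
  4. keep 'e'
  5. keep 'a'
  6. keep 'd'
Total edit operations: 2
Edit distance = 2


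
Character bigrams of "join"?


Word: "join" (length 4)
Number of bigrams = 4 - 2 + 1 = 3
  Position 0: "jo"
  Position 1: "oi"
  Position 2: "in"
Bigrams = "jo", "oi", "in"


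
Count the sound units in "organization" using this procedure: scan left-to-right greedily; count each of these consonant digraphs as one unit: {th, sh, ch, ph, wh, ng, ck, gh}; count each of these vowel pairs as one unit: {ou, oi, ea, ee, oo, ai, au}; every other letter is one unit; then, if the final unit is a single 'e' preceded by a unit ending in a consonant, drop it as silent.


Word: "organization" (12 letters)
Left-to-right scan:
  (1) 'o' (letter)
  (2) 'r' (letter)
  (3) 'g' (letter)
  (4) 'a' (letter)
  (5) 'n' (letter)
  (6) 'i' (letter)
  (7) 'z' (letter)
  (8) 'a' (letter)
  (9) 't' (letter)
  (10) 'i' (letter)
  (11) 'o' (letter)
  (12) 'n' (letter)
Units from scan: 12
Sound units = 12 units


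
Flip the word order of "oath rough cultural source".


Original: "oath rough cultural source"
Words (1..n): oath | rough | cultural | source
Reversed (n..1): source | cultural | rough | oath
Result = "source cultural rough oath"


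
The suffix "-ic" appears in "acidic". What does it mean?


Suffix: -ic
Example: acidic = acid + -ic
Meaning = relating to


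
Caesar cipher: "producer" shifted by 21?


Word: "producer"
Shift: 21
Each letter → (letter + shift) mod 26:
  'p' (15) + 21 = 10 → 'k'
  'r' (17) + 21 = 12 → 'm'
  'o' (14) + 21 = 9 → 'j'
  'd' (3) + 21 = 24 → 'y'
  'u' (20) + 21 = 15 → 'p'
  'c' (2) + 21 = 23 → 'x'
  'e' (4) + 21 = 25 → 'z'
  'r' (17) + 21 = 12 → 'm'
Result = "kmjypxzm"


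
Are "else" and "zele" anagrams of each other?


Word 1: "else" → sorted: eels
Word 2: "zele" → sorted: eelz
Same letters? eels != eelz
Anagram = No


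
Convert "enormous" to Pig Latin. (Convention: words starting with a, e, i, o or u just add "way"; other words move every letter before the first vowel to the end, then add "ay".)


Word: "enormous"
Starts with vowel → add 'way'
Pig Latin = "enormousway"


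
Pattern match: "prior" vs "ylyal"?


Pattern of "prior": [0, 1, 2, 3, 1]
Pattern of "ylyal": [0, 1, 0, 2, 1]
Patterns do not match
Same pattern = No


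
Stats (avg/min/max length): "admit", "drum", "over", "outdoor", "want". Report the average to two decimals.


Lengths: "admit"=5, "drum"=4, "over"=4, "outdoor"=7, "want"=4
Sum = 24, Count = 5
Average = 24/5 = 4.80
= avg=4.80, min=4, max=7


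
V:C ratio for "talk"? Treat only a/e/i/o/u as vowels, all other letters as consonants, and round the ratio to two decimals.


Word: "talk"
Vowels (a,e,i,o,u): 1
Consonants: 3
Ratio = 1/3
= 0.33


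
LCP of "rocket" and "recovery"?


Word 1: "rocket"
Word 2: "recovery"
Comparing from start:
  Pos 0: 'r' == 'r'
  Pos 1: 'o' != 'e' (stop)
LCP = "r" (length 1)


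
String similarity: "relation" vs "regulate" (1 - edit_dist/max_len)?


Word 1: "relation" (length 8)
Word 2: "regulate" (length 8)
One optimal edit sequence:
  1. keep 'r'
  2. keep 'e'
  3. insert 'g'  (+1)
  4. insert 'u'  (+1)
  5. keep 'l'
  6. keep 'a'
  7. keep 't'
  8. delete 'i'  (+1)
  9. delete 'o'  (+1)
  10. substitute 'n' -> 'e'  (+1)
Edit distance = 5
Max length = max(8, 8) = 8
Similarity = 1 - 5/8
= 0.3750


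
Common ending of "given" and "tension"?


Word 1: "given"
Word 2: "tension"
Comparing from end:
  Pos -1: 'n' == 'n'
  Pos -2: 'e' != 'o' (stop)
LCS = "n" (length 1)


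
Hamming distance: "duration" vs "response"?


Comparing character by character (same length = 8):
  Pos 0: 'd' vs 'r' !=
  Pos 1: 'u' vs 'e' !=
  Pos 2: 'r' vs 's' !=
  Pos 3: 'a' vs 'p' !=
  Pos 4: 't' vs 'o' !=
  Pos 5: 'i' vs 'n' !=
  Pos 6: 'o' vs 's' !=
  Pos 7: 'n' vs 'e' !=
Hamming distance = 8


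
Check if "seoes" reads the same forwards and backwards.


Word: "seoes"
Reversed: "seoes"
Forward == Backward? seoes == seoes
Palindrome = Yes


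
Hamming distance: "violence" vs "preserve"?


Comparing character by character (same length = 8):
  Pos 0: 'v' vs 'p' !=
  Pos 1: 'i' vs 'r' !=
  Pos 2: 'o' vs 'e' !=
  Pos 3: 'l' vs 's' !=
  Pos 4: 'e' vs 'e' =
  Pos 5: 'n' vs 'r' !=
  Pos 6: 'c' vs 'v' !=
  Pos 7: 'e' vs 'e' =
Hamming distance = 6


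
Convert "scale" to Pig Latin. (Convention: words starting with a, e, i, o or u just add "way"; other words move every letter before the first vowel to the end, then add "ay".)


Word: "scale"
Starts with consonant(s) → move to end, add 'ay'
Consonant cluster: "sc"
Pig Latin = "alescay"


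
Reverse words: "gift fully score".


Original: "gift fully score"
Words (1..n): gift | fully | score
Reversed (n..1): score | fully | gift
Result = "score fully gift"


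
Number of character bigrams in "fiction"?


Word: "fiction" (length 7)
Number of 2-grams = length - 2 + 1 = 7 - 2 + 1
= 6


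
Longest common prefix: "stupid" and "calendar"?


Word 1: "stupid"
Word 2: "calendar"
Comparing from start:
  Pos 0: 's' != 'c' (stop)
LCP = "" (length 0)


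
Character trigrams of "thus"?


Word: "thus" (length 4)
Number of trigrams = 4 - 3 + 1 = 2
  Position 0: "thu"
  Position 1: "hus"
Trigrams = "thu", "hus"


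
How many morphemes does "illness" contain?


Word: "illness"
Morphemes: ill | -ness
Each morpheme carries meaning
= 2 morphemes


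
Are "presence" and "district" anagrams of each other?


Word 1: "presence" → sorted: ceeenprs
Word 2: "district" → sorted: cdiirstt
Same letters? ceeenprs != cdiirstt
Anagram = No


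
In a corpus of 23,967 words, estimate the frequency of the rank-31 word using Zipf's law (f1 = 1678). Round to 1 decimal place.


Zipf's law: f(r) = f(1) / r
f(1) = 1678
f(31) = 1678 / 31
= 54.1 occurrences


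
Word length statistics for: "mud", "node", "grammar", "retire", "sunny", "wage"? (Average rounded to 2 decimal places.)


Lengths: "mud"=3, "node"=4, "grammar"=7, "retire"=6, "sunny"=5, "wage"=4
Sum = 29, Count = 6
Average = 29/6 = 4.83
= avg=4.83, min=3, max=7


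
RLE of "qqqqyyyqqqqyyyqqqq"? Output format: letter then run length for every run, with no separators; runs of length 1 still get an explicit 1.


String: "qqqqyyyqqqqyyyqqqq"
Scanning for consecutive runs:
  'q' x 4
  'y' x 3
  'q' x 4
  'y' x 3
  'q' x 4
RLE = "q4y3q4y3q4"


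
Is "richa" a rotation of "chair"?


Word: "chair", Candidate: "richa"
Method: check if candidate is substring of word+word
"chairchair" contains "richa"? No
Is rotation = No


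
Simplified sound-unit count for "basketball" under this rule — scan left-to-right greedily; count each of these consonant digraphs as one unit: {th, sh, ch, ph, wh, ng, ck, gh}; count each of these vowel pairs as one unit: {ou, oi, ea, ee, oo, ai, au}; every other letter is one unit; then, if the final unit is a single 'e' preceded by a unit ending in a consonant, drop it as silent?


Word: "basketball" (10 letters)
Left-to-right scan:
  [1] 'b' (letter)
  [2] 'a' (letter)
  [3] 's' (letter)
  [4] 'k' (letter)
  [5] 'e' (letter)
  [6] 't' (letter)
  [7] 'b' (letter)
  [8] 'a' (letter)
  [9] 'l' (letter)
  [10] 'l' (letter)
Units from scan: 10
Sound units = 10 units


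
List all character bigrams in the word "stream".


Word: "stream" (length 6)
Number of bigrams = 6 - 2 + 1 = 5
  Position 0: "st"
  Position 1: "tr"
  Position 2: "re"
  Position 3: "ea"
  Position 4: "am"
Bigrams = "st", "tr", "re", "ea", "am"


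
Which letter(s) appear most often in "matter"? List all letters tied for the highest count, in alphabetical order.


Word: "matter"
Letter counts:
  'a': 1
  'e': 1
  'm': 1
  'r': 1
  't': 2
Maximum count = 2
Most frequent = 't' (2 times each)


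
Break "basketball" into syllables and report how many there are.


Word: "basketball"
Syllable breakdown: bas | ket | ball
Counting: 3 parts
= 3 syllables


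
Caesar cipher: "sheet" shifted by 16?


Word: "sheet"
Shift: 16
Each letter → (letter + shift) mod 26:
  's' (18) + 16 = 8 → 'i'
  'h' (7) + 16 = 23 → 'x'
  'e' (4) + 16 = 20 → 'u'
  'e' (4) + 16 = 20 → 'u'
  't' (19) + 16 = 9 → 'j'
Result = "ixuuj"


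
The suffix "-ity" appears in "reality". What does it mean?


Suffix: -ity
Example: reality (real + -ity)
Meaning = quality of


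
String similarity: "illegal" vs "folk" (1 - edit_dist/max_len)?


Word 1: "illegal" (length 7)
Word 2: "folk" (length 4)
One optimal edit sequence:
  1. substitute 'i' -> 'f'  (+1)
  2. substitute 'l' -> 'o'  (+1)
  3. keep 'l'
  4. delete 'e'  (+1)
  5. delete 'g'  (+1)
  6. delete 'a'  (+1)
  7. substitute 'l' -> 'k'  (+1)
Edit distance = 6
Max length = max(7, 4) = 7
Similarity = 1 - 6/7
= 0.1429


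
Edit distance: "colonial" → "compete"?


Word 1: "colonial" (length 8)
Word 2: "compete" (length 7)
One optimal edit sequence (insert/delete/substitute each cost 1):
  1. keep 'c'
  2. keep 'o'
  3. delete 'l'  (+1)
  4. substitute 'o' -> 'm'  (+1)
  5. substitute 'n' -> 'p'  (+1)
  6. substitute 'i' -> 'e'  (+1)
  7. substitute 'a' -> 't'  (+1)
  8. substitute 'l' -> 'e'  (+1)
Total edit operations: 6
Edit distance = 6


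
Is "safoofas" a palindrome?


Word: "safoofas"
Reversed: "safoofas"
Forward == Backward? safoofas == safoofas
Palindrome = Yes


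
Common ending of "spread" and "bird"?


Word 1: "spread"
Word 2: "bird"
Comparing from end:
  Pos -1: 'd' == 'd'
  Pos -2: 'a' != 'r' (stop)
LCS = "d" (length 1)


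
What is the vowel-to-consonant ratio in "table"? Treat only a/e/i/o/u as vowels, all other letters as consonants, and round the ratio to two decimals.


Word: "table"
Vowels (a,e,i,o,u): 2
Consonants: 3
Ratio = 2/3
= 0.67


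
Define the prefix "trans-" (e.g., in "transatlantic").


Prefix: trans-
As in: transatlantic -> trans- + atlantic
Meaning = across


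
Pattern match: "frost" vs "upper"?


Pattern of "frost": [0, 1, 2, 3, 4]
Pattern of "upper": [0, 1, 1, 2, 3]
Patterns do not match
Same pattern = No


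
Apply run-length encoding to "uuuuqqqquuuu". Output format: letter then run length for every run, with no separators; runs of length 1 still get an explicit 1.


String: "uuuuqqqquuuu"
Scanning for consecutive runs:
  'u' x 4
  'q' x 4
  'u' x 4
RLE = "u4q4u4"


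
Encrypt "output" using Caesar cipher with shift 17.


Word: "output"
Shift: 17
Each letter → (letter + shift) mod 26:
  'o' (14) + 17 = 5 → 'f'
  'u' (20) + 17 = 11 → 'l'
  't' (19) + 17 = 10 → 'k'
  'p' (15) + 17 = 6 → 'g'
  'u' (20) + 17 = 11 → 'l'
  't' (19) + 17 = 10 → 'k'
Result = "flkglk"


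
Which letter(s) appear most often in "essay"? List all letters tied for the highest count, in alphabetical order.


Word: "essay"
Letter counts:
  'a': 1
  'e': 1
  's': 2
  'y': 1
Maximum count = 2
Most frequent = 's' (2 times each)


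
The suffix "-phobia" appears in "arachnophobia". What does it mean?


Suffix: -phobia
As in: arachnophobia -> arachno- + -phobia
Meaning = fear of


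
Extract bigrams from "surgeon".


Word: "surgeon" (length 7)
Number of bigrams = 7 - 2 + 1 = 6
  Position 0: "su"
  Position 1: "ur"
  Position 2: "rg"
  Position 3: "ge"
  Position 4: "eo"
  Position 5: "on"
Bigrams = "su", "ur", "rg", "ge", "eo", "on"


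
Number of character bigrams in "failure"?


Word: "failure" (length 7)
Number of 2-grams = length - 2 + 1 = 7 - 2 + 1
= 6


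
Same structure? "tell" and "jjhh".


Pattern of "tell": [0, 1, 2, 2]
Pattern of "jjhh": [0, 0, 1, 1]
Patterns do not match
Same pattern = No


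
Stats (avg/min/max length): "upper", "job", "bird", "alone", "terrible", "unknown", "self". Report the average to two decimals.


Lengths: "upper"=5, "job"=3, "bird"=4, "alone"=5, "terrible"=8, "unknown"=7, "self"=4
Sum = 36, Count = 7
Average = 36/7 = 5.14
= avg=5.14, min=3, max=8


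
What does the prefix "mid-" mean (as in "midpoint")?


Prefix: mid-
Example: midpoint = mid- + point
Meaning = middle


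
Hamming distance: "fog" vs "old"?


Comparing character by character (same length = 3):
  Pos 0: 'f' vs 'o' !=
  Pos 1: 'o' vs 'l' !=
  Pos 2: 'g' vs 'd' !=
Hamming distance = 3


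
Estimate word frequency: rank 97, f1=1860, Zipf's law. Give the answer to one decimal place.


Zipf's law: f(r) = f(1) / r
f(1) = 1860
f(97) = 1860 / 97
= 19.2 occurrences


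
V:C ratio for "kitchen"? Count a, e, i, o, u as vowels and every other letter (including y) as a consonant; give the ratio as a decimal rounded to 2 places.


Word: "kitchen"
Vowels (a,e,i,o,u): 2
Consonants: 5
Ratio = 2/5
= 0.40


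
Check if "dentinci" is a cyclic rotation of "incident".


Word: "incident", Candidate: "dentinci"
Method: check if candidate is substring of word+word
"incidentincident" contains "dentinci"? Yes
Is rotation = Yes


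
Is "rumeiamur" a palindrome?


Word: "rumeiamur"
Reversed: "rumaiemur"
Forward == Backward? rumeiamur != rumaiemur
Palindrome = No


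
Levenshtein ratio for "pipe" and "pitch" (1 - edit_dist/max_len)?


Word 1: "pipe" (length 4)
Word 2: "pitch" (length 5)
One optimal edit sequence:
  1. keep 'p'
  2. keep 'i'
  3. insert 't'  (+1)
  4. substitute 'p' -> 'c'  (+1)
  5. substitute 'e' -> 'h'  (+1)
Edit distance = 3
Max length = max(4, 5) = 5
Similarity = 1 - 3/5
= 0.4000


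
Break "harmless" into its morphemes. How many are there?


Word: "harmless"
Morphemes: harm / -less
Each morpheme carries meaning
= 2 morphemes


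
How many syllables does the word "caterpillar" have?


Word: "caterpillar"
Syllable breakdown: cat · er · pil · lar
Counting: 4 parts
= 4 syllables


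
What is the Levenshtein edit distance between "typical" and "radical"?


Word 1: "typical" (length 7)
Word 2: "radical" (length 7)
One optimal edit sequence (insert/delete/substitute each cost 1):
  1. substitute 't' -> 'r'  (+1)
  2. substitute 'y' -> 'a'  (+1)
  3. substitute 'p' -> 'd'  (+1)
  4. keep 'i'
  5. keep 'c'
  6. keep 'a'
  7. keep 'l'
Total edit operations: 3
Edit distance = 3


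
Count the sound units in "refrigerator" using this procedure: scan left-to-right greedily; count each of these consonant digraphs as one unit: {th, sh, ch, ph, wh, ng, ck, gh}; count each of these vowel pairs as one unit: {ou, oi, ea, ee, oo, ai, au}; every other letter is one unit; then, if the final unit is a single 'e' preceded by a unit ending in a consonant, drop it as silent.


Word: "refrigerator" (12 letters)
Left-to-right scan:
  (1) 'r' (letter)
  (2) 'e' (letter)
  (3) 'f' (letter)
  (4) 'r' (letter)
  (5) 'i' (letter)
  (6) 'g' (letter)
  (7) 'e' (letter)
  (8) 'r' (letter)
  (9) 'a' (letter)
  (10) 't' (letter)
  (11) 'o' (letter)
  (12) 'r' (letter)
Units from scan: 12
Sound units = 12 units


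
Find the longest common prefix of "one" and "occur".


Word 1: "one"
Word 2: "occur"
Comparing from start:
  Pos 0: 'o' == 'o'
  Pos 1: 'n' != 'c' (stop)
LCP = "o" (length 1)


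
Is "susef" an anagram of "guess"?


Word 1: "guess" → sorted: egssu
Word 2: "susef" → sorted: efssu
Same letters? egssu != efssu
Anagram = No


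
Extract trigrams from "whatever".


Word: "whatever" (length 8)
Number of trigrams = 8 - 3 + 1 = 6
  Position 0: "wha"
  Position 1: "hat"
  Position 2: "ate"
  Position 3: "tev"
  Position 4: "eve"
  Position 5: "ver"
Trigrams = "wha", "hat", "ate", "tev", "eve", "ver"


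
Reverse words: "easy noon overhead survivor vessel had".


Original: "easy noon overhead survivor vessel had"
Words (1..n): easy | noon | overhead | survivor | vessel | had
Reversed (n..1): had | vessel | survivor | overhead | noon | easy
Result = "had vessel survivor overhead noon easy"


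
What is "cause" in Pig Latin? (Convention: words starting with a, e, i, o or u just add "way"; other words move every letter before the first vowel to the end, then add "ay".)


Word: "cause"
Starts with consonant(s) → move to end, add 'ay'
Consonant cluster: "c"
Pig Latin = "ausecay"


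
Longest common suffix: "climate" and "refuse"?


Word 1: "climate"
Word 2: "refuse"
Comparing from end:
  Pos -1: 'e' == 'e'
  Pos -2: 't' != 's' (stop)
LCS = "e" (length 1)


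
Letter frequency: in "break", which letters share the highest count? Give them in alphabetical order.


Word: "break"
Letter counts:
  'a': 1
  'b': 1
  'e': 1
  'k': 1
  'r': 1
Maximum count = 1
Most frequent = 'a', 'b', 'e', 'k', 'r' (1 time each)


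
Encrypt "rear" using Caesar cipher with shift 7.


Word: "rear"
Shift: 7
Each letter → (letter + shift) mod 26:
  'r' (17) + 7 = 24 → 'y'
  'e' (4) + 7 = 11 → 'l'
  'a' (0) + 7 = 7 → 'h'
  'r' (17) + 7 = 24 → 'y'
Result = "ylhy"


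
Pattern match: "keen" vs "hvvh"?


Pattern of "keen": [0, 1, 1, 2]
Pattern of "hvvh": [0, 1, 1, 0]
Patterns do not match
Same pattern = No


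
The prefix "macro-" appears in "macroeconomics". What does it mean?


Prefix: macro-
As in: macroeconomics -> macro- + economics
Meaning = large


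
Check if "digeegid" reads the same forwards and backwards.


Word: "digeegid"
Reversed: "digeegid"
Forward == Backward? digeegid == digeegid
Palindrome = Yes


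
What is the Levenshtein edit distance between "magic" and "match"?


Word 1: "magic" (length 5)
Word 2: "match" (length 5)
One optimal edit sequence (insert/delete/substitute each cost 1):
  1. keep 'm'
  2. keep 'a'
  3. substitute 'g' -> 't'  (+1)
  4. substitute 'i' -> 'c'  (+1)
  5. substitute 'c' -> 'h'  (+1)
Total edit operations: 3
Edit distance = 3


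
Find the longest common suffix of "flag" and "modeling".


Word 1: "flag"
Word 2: "modeling"
Comparing from end:
  Pos -1: 'g' == 'g'
  Pos -2: 'a' != 'n' (stop)
LCS = "g" (length 1)


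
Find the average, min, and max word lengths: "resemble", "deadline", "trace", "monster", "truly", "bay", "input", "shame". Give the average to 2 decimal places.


Lengths: "resemble"=8, "deadline"=8, "trace"=5, "monster"=7, "truly"=5, "bay"=3, "input"=5, "shame"=5
Sum = 46, Count = 8
Average = 46/8 = 5.75
= avg=5.75, min=3, max=8


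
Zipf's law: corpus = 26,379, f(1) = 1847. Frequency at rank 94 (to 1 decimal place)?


Zipf's law: f(r) = f(1) / r
f(1) = 1847
f(94) = 1847 / 94
= 19.6 occurrences


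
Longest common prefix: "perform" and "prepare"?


Word 1: "perform"
Word 2: "prepare"
Comparing from start:
  Pos 0: 'p' == 'p'
  Pos 1: 'e' != 'r' (stop)
LCP = "p" (length 1)


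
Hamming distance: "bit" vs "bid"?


Comparing character by character (same length = 3):
  Pos 0: 'b' vs 'b' =
  Pos 1: 'i' vs 'i' =
  Pos 2: 't' vs 'd' !=
Hamming distance = 1


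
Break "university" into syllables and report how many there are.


Word: "university"
Syllable breakdown: u | ni | ver | si | ty
Counting: 5 parts
= 5 syllables


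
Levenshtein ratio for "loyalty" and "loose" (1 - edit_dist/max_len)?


Word 1: "loyalty" (length 7)
Word 2: "loose" (length 5)
One optimal edit sequence:
  1. keep 'l'
  2. keep 'o'
  3. delete 'y'  (+1)
  4. delete 'a'  (+1)
  5. substitute 'l' -> 'o'  (+1)
  6. substitute 't' -> 's'  (+1)
  7. substitute 'y' -> 'e'  (+1)
Edit distance = 5
Max length = max(7, 5) = 7
Similarity = 1 - 5/7
= 0.2857


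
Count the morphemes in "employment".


Word: "employment"
Morphemes: employ | -ment
Each morpheme carries meaning
= 2 morphemes


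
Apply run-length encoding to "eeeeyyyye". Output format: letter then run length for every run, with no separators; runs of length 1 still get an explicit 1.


String: "eeeeyyyye"
Scanning for consecutive runs:
  'e' x 4
  'y' x 4
  'e' x 1
RLE = "e4y4e1"


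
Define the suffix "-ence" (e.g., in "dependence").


Suffix: -ence
Example: dependence = depend + -ence
Meaning = state of


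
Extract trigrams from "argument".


Word: "argument" (length 8)
Number of trigrams = 8 - 3 + 1 = 6
  Position 0: "arg"
  Position 1: "rgu"
  Position 2: "gum"
  Position 3: "ume"
  Position 4: "men"
  Position 5: "ent"
Trigrams = "arg", "rgu", "gum", "ume", "men", "ent"


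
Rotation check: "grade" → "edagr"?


Word: "grade", Candidate: "edagr"
Method: check if candidate is substring of word+word
"gradegrade" contains "edagr"? No
Is rotation = No


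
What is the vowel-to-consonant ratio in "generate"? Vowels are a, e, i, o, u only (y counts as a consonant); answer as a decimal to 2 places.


Word: "generate"
Vowels (a,e,i,o,u): 4
Consonants: 4
Ratio = 4/4
= 1.00


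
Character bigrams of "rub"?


Word: "rub" (length 3)
Number of bigrams = 3 - 2 + 1 = 2
  Position 0: "ru"
  Position 1: "ub"
Bigrams = "ru", "ub"


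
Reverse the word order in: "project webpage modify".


Original: "project webpage modify"
Words (1..n): project | webpage | modify
Reversed (n..1): modify | webpage | project
Result = "modify webpage project"


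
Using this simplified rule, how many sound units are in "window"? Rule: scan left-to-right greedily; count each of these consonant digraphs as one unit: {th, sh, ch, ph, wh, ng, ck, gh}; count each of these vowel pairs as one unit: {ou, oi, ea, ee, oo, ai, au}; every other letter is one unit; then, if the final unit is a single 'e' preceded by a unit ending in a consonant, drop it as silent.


Word: "window" (6 letters)
Left-to-right scan:
  (1) 'w' (letter)
  (2) 'i' (letter)
  (3) 'n' (letter)
  (4) 'd' (letter)
  (5) 'o' (letter)
  (6) 'w' (letter)
Units from scan: 6
Sound units = 6 units


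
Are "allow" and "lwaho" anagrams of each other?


Word 1: "allow" → sorted: allow
Word 2: "lwaho" → sorted: ahlow
Same letters? allow != ahlow
Anagram = No


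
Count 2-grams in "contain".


Word: "contain" (length 7)
Number of 2-grams = length - 2 + 1 = 7 - 2 + 1
= 6


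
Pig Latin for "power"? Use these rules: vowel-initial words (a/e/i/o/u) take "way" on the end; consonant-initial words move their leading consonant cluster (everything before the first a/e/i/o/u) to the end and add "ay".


Word: "power"
Starts with consonant(s) → move to end, add 'ay'
Consonant cluster: "p"
Pig Latin = "owerpay"


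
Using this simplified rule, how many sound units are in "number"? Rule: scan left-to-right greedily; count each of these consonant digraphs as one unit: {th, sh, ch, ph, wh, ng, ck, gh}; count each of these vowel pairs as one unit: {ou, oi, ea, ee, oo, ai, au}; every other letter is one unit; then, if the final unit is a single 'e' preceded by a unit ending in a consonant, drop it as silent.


Word: "number" (6 letters)
Left-to-right scan:
  1. 'n' (letter)
  2. 'u' (letter)
  3. 'm' (letter)
  4. 'b' (letter)
  5. 'e' (letter)
  6. 'r' (letter)
Units from scan: 6
Sound units = 6 units


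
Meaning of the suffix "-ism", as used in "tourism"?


Suffix: -ism
As in: tourism -> tour + -ism
Meaning = belief / practice


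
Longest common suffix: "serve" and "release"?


Word 1: "serve"
Word 2: "release"
Comparing from end:
  Pos -1: 'e' == 'e'
  Pos -2: 'v' != 's' (stop)
LCS = "e" (length 1)


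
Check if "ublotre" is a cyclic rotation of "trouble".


Word: "trouble", Candidate: "ublotre"
Method: check if candidate is substring of word+word
"troubletrouble" contains "ublotre"? No
Is rotation = No


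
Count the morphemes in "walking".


Word: "walking"
Morphemes: walk | -ing
Each morpheme carries meaning
= 2 morphemes


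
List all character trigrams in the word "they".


Word: "they" (length 4)
Number of trigrams = 4 - 3 + 1 = 2
  Position 0: "the"
  Position 1: "hey"
Trigrams = "the", "hey"
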